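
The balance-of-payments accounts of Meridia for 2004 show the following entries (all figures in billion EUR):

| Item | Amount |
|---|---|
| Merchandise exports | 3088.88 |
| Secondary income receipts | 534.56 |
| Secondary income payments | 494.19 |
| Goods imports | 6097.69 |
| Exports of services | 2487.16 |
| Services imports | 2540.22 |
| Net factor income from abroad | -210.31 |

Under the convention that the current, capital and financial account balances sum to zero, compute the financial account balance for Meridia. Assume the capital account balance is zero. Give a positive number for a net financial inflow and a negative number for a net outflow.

Goods balance = 3088.88 - 6097.69 = -3008.81
Services balance = 2487.16 - 2540.22 = -53.06
Trade balance (goods + services) = -3008.81 + (-53.06) = -3061.87
Net primary income = -210.31
Net secondary income = 534.56 - 494.19 = 40.37
Current account = -3061.87 + (-210.31) + 40.37 = -3231.81
Financial account = -(-3231.81) = 3231.81

3231.81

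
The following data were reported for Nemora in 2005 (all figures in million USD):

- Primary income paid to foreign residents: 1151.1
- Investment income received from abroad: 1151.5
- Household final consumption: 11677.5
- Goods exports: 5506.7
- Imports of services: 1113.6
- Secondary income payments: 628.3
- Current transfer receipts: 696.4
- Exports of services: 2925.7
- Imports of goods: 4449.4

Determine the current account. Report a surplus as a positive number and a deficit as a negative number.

Goods balance = 5506.7 - 4449.4 = 1057.3
Services balance = 2925.7 - 1113.6 = 1812.1
Trade balance (goods + services) = 1057.3 + 1812.1 = 2869.4
Net primary income = 1151.5 - 1151.1 = 0.4
Net secondary income = 696.4 - 628.3 = 68.1
Current account = 2869.4 + 0.4 + 68.1 = 2937.9

2937.9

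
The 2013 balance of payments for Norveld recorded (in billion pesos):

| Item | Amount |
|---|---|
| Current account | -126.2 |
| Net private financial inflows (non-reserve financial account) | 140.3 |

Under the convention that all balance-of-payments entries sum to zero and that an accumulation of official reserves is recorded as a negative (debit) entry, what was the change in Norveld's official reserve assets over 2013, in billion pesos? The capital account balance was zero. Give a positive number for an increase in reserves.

Official reserve transactions balance = -((-126.2) + 140.3) = -14.1
An accumulation of reserves is recorded as a debit (negative entry), so the change in the stock of reserves is the negative of that balance.
Change in official reserves = -(-14.1) = 14.1

14.1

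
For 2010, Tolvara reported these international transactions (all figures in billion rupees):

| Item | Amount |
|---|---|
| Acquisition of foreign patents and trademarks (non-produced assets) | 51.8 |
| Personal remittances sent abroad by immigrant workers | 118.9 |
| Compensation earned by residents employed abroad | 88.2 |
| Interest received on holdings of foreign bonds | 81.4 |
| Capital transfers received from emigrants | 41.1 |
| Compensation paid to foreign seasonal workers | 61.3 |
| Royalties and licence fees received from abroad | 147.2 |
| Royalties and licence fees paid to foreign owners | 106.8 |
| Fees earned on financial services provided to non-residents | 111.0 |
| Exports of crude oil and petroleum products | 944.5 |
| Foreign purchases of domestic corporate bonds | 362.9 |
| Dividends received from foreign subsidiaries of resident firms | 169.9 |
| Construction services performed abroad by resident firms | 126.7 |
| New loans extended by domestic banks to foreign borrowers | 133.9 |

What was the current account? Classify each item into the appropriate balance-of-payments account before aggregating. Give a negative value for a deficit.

Goods: 944.5
Services: 126.7 + 147.2 + 111.0 - 106.8 = 278.1
Primary income: 169.9 + 81.4 + 88.2 - 61.3 = 278.2
Secondary income: -118.9
Current account = 944.5 + 278.1 + 278.2 + (-118.9) = 1381.9
(Excluded from the current account — capital account: acquisition of foreign patents and trademarks (non-produced assets) 51.8, capital transfers received from emigrants 41.1; financial account: foreign purchases of domestic corporate bonds 362.9, new loans extended by domestic banks to foreign borrowers 133.9.)

1381.9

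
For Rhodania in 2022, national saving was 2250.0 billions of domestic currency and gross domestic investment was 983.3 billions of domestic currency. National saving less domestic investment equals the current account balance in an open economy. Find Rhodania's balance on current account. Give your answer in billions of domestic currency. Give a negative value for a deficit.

CA = S - I = 2250.0 - 983.3 = 1266.7

1266.7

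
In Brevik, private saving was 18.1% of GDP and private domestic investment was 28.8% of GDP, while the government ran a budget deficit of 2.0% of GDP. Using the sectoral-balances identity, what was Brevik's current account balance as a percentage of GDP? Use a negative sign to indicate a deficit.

-12.7

By the sectoral-balances identity, CA = (S_private - I) + (T - G).
Private balance = 18.1 - 28.8 = -10.7
Government balance (T - G) = -2.0
CA = -10.7 + (-2.0) = -12.7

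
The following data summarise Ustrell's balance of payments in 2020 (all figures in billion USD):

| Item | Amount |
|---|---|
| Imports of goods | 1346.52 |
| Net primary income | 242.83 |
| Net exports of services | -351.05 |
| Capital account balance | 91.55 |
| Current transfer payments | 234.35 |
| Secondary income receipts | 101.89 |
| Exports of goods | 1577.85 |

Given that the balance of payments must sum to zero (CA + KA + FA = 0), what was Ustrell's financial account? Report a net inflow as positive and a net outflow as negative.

Goods balance = 1577.85 - 1346.52 = 231.33
Services balance = -351.05
Trade balance (goods + services) = 231.33 + (-351.05) = -119.72
Net primary income = 242.83
Net secondary income = 101.89 - 234.35 = -132.46
Current account = -119.72 + 242.83 + (-132.46) = -9.35
Financial account = -(-9.35 + 91.55) = -82.20

-82.20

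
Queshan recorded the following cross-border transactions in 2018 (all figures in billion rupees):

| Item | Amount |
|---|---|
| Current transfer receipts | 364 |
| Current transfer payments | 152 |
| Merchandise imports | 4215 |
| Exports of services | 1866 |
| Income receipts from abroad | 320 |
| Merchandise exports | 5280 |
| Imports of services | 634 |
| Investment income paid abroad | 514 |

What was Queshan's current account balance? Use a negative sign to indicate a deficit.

Goods balance = 5280 - 4215 = 1065
Services balance = 1866 - 634 = 1232
Trade balance (goods + services) = 1065 + 1232 = 2297
Net primary income = 320 - 514 = -194
Net secondary income = 364 - 152 = 212
Current account = 2297 + (-194) + 212 = 2315

2315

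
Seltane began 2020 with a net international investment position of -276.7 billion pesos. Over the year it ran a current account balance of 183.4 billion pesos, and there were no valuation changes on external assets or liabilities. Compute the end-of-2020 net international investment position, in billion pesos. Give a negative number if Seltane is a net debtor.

With no valuation effects, change in NIIP = current account = 183.4
End-of-year NIIP = -276.7 + 183.4 = -93.3

-93.3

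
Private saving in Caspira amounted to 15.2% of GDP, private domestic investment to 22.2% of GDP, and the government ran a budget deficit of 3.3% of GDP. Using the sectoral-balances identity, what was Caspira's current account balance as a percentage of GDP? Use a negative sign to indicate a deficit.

By the sectoral-balances identity, CA = (S_private - I) + (T - G).
Private balance = 15.2 - 22.2 = -7.0
Government balance (T - G) = -3.3
CA = -7.0 + (-3.3) = -10.3

-10.3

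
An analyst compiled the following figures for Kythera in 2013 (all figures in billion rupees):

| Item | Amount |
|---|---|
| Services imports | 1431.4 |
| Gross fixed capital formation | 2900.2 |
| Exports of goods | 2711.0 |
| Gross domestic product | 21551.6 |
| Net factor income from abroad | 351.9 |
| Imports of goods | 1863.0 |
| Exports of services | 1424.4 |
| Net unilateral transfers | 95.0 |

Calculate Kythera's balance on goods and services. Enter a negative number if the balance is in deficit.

Goods balance = 2711.0 - 1863.0 = 848.0
Services balance = 1424.4 - 1431.4 = -7.0
Trade balance (goods + services) = 848.0 + (-7.0) = 841.0

841.0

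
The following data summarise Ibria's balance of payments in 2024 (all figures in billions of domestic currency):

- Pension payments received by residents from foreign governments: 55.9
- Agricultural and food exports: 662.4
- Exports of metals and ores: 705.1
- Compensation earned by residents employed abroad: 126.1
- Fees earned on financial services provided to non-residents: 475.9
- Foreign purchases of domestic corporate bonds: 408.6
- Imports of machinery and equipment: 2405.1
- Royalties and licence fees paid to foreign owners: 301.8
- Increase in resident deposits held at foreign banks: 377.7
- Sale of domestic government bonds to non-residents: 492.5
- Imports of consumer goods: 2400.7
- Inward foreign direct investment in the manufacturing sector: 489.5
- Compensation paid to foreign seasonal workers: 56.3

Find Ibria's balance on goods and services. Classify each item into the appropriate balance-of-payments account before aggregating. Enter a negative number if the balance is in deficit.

Goods: -2400.7 - 2405.1 + 705.1 + 662.4 = -3438.3
Services: -301.8 + 475.9 = 174.1
Trade balance = -3438.3 + 174.1 = -3264.2
(Excluded from the trade balance — secondary income: pension payments received by residents from foreign governments 55.9; primary income: compensation earned by residents employed abroad 126.1, compensation paid to foreign seasonal workers 56.3; financial account: foreign purchases of domestic corporate bonds 408.6, increase in resident deposits held at foreign banks 377.7, sale of domestic government bonds to non-residents 492.5, inward foreign direct investment in the manufacturing sector 489.5.)

-3264.2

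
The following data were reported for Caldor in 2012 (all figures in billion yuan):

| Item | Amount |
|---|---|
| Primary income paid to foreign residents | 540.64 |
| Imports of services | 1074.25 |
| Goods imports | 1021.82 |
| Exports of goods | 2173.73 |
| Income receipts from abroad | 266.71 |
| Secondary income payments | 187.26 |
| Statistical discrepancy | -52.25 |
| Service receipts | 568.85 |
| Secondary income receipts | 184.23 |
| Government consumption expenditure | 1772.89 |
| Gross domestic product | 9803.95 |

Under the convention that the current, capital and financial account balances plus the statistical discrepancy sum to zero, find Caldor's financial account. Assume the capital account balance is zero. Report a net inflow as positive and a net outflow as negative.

-317.30

Goods balance = 2173.73 - 1021.82 = 1151.91
Services balance = 568.85 - 1074.25 = -505.40
Trade balance (goods + services) = 1151.91 + (-505.40) = 646.51
Net primary income = 266.71 - 540.64 = -273.93
Net secondary income = 184.23 - 187.26 = -3.03
Current account = 646.51 + (-273.93) + (-3.03) = 369.55
Financial account = -(369.55 + (-52.25)) = -317.30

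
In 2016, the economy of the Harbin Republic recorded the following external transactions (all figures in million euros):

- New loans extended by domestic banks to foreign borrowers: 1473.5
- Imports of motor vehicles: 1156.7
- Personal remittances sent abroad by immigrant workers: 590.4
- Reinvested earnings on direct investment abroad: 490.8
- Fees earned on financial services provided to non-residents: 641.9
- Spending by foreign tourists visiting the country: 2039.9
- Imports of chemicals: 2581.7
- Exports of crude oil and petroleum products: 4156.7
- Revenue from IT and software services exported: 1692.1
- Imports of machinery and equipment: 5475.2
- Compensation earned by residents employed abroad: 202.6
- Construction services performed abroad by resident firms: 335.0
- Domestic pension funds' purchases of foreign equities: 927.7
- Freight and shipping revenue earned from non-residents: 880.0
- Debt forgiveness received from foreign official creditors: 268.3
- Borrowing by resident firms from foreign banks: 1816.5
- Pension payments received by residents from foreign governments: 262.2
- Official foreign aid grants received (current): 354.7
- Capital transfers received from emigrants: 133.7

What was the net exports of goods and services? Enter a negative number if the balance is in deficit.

532.0

Goods: 4156.7 - 1156.7 - 2581.7 - 5475.2 = -5056.9
Services: 335.0 + 2039.9 + 880.0 + 641.9 + 1692.1 = 5588.9
Trade balance = -5056.9 + 5588.9 = 532.0
(Excluded from the trade balance — financial account: new loans extended by domestic banks to foreign borrowers 1473.5, domestic pension funds' purchases of foreign equities 927.7, borrowing by resident firms from foreign banks 1816.5; secondary income: personal remittances sent abroad by immigrant workers 590.4, pension payments received by residents from foreign governments 262.2, official foreign aid grants received (current) 354.7; primary income: reinvested earnings on direct investment abroad 490.8, compensation earned by residents employed abroad 202.6; capital account: debt forgiveness received from foreign official creditors 268.3, capital transfers received from emigrants 133.7.)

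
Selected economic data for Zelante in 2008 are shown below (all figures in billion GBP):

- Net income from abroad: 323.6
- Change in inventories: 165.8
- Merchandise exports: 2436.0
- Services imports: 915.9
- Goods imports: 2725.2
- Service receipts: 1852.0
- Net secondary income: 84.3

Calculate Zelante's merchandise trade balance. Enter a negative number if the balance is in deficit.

-289.2

Goods balance = 2436.0 - 2725.2 = -289.2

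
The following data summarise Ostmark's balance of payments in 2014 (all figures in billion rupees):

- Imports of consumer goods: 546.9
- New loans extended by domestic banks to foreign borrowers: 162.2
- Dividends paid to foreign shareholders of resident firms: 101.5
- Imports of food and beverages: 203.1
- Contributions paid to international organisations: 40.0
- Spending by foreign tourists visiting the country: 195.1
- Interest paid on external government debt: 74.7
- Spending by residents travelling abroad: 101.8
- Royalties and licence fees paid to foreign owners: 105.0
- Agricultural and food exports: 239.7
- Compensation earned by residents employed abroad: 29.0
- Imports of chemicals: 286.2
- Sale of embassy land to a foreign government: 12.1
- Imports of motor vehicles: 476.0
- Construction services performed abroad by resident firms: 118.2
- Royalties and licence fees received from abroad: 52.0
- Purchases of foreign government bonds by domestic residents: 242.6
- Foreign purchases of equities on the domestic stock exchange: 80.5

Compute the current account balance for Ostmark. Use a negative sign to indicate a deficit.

-1301.2

Goods: 239.7 - 546.9 - 476.0 - 286.2 - 203.1 = -1272.5
Services: -105.0 - 101.8 + 195.1 + 52.0 + 118.2 = 158.5
Primary income: -101.5 + 29.0 - 74.7 = -147.2
Secondary income: -40.0
Current account = (-1272.5) + 158.5 + (-147.2) + (-40.0) = -1301.2
(Excluded from the current account — financial account: new loans extended by domestic banks to foreign borrowers 162.2, purchases of foreign government bonds by domestic residents 242.6, foreign purchases of equities on the domestic stock exchange 80.5; capital account: sale of embassy land to a foreign government 12.1.)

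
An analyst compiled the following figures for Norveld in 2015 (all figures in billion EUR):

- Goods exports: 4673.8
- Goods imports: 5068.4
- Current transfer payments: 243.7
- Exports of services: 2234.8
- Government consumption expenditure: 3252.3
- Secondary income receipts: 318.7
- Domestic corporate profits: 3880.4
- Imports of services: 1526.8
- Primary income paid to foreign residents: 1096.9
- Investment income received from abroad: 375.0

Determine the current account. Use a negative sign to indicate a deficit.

-333.5

Goods balance = 4673.8 - 5068.4 = -394.6
Services balance = 2234.8 - 1526.8 = 708.0
Trade balance (goods + services) = -394.6 + 708.0 = 313.4
Net primary income = 375.0 - 1096.9 = -721.9
Net secondary income = 318.7 - 243.7 = 75.0
Current account = 313.4 + (-721.9) + 75.0 = -333.5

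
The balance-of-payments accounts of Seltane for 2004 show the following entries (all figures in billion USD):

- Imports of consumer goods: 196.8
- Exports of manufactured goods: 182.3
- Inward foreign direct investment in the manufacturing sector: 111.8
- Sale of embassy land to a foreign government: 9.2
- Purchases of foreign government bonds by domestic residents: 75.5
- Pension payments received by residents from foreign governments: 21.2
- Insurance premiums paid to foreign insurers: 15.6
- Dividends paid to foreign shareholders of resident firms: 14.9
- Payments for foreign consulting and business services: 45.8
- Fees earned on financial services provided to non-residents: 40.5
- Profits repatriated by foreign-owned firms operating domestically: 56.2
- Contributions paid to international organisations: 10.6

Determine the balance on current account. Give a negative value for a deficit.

-95.9

Goods: -196.8 + 182.3 = -14.5
Services: -15.6 + 40.5 - 45.8 = -20.9
Primary income: -56.2 - 14.9 = -71.1
Secondary income: 21.2 - 10.6 = 10.6
Current account = (-14.5) + (-20.9) + (-71.1) + 10.6 = -95.9
(Excluded from the current account — financial account: inward foreign direct investment in the manufacturing sector 111.8, purchases of foreign government bonds by domestic residents 75.5; capital account: sale of embassy land to a foreign government 9.2.)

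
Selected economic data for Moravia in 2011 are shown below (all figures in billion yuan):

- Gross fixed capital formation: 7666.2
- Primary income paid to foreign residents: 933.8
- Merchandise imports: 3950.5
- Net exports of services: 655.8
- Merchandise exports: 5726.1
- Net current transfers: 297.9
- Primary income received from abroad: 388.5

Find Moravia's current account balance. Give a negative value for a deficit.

Goods balance = 5726.1 - 3950.5 = 1775.6
Services balance = 655.8
Trade balance (goods + services) = 1775.6 + 655.8 = 2431.4
Net primary income = 388.5 - 933.8 = -545.3
Net secondary income = 297.9
Current account = 2431.4 + (-545.3) + 297.9 = 2184.0

2184.0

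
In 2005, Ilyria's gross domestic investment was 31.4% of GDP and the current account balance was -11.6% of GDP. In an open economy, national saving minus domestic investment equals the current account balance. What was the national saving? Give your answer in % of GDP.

S - I = CA (net lending to the rest of the world).
S = I + CA = 31.4 + (-11.6) = 19.8

19.8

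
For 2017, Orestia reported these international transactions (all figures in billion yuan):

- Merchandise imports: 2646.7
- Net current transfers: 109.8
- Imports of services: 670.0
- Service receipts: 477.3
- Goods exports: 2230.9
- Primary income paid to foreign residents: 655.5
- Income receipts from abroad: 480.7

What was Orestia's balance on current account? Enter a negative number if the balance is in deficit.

Goods balance = 2230.9 - 2646.7 = -415.8
Services balance = 477.3 - 670.0 = -192.7
Trade balance (goods + services) = -415.8 + (-192.7) = -608.5
Net primary income = 480.7 - 655.5 = -174.8
Net secondary income = 109.8
Current account = -608.5 + (-174.8) + 109.8 = -673.5

-673.5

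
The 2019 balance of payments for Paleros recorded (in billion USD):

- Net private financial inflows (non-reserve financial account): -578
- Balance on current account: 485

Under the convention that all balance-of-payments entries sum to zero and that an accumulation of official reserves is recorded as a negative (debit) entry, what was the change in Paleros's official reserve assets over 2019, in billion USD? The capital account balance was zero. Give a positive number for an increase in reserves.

-93

Official reserve transactions balance = -(485 + (-578)) = 93
An accumulation of reserves is recorded as a debit (negative entry), so the change in the stock of reserves is the negative of that balance.
Change in official reserves = -(93) = -93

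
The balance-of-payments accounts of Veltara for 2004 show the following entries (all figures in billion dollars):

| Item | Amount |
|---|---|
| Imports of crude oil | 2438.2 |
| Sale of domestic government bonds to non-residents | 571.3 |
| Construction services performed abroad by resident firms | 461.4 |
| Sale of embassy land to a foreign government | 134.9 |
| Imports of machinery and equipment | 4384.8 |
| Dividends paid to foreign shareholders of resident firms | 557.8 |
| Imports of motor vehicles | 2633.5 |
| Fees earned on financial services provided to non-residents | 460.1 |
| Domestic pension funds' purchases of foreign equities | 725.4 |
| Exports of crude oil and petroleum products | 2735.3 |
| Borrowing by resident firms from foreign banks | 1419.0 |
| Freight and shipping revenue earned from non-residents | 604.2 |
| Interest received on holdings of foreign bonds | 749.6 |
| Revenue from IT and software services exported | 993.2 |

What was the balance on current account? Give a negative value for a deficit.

-4010.5

Goods: -2438.2 - 4384.8 - 2633.5 + 2735.3 = -6721.2
Services: 461.4 + 993.2 + 604.2 + 460.1 = 2518.9
Primary income: -557.8 + 749.6 = 191.8
Current account = (-6721.2) + 2518.9 + 191.8 = -4010.5
(Excluded from the current account — financial account: sale of domestic government bonds to non-residents 571.3, domestic pension funds' purchases of foreign equities 725.4, borrowing by resident firms from foreign banks 1419.0; capital account: sale of embassy land to a foreign government 134.9.)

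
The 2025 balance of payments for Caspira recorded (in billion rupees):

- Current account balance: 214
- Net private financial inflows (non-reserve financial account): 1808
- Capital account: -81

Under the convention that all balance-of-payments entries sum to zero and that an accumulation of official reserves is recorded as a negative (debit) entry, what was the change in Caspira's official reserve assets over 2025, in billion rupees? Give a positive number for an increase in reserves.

1941

Official reserve transactions balance = -(214 + (-81) + 1808) = -1941
An accumulation of reserves is recorded as a debit (negative entry), so the change in the stock of reserves is the negative of that balance.
Change in official reserves = -(-1941) = 1941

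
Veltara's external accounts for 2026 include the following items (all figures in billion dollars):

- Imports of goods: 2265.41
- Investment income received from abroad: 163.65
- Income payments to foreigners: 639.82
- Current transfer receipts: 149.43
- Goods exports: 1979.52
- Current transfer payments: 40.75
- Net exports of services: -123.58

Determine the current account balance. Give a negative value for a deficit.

Goods balance = 1979.52 - 2265.41 = -285.89
Services balance = -123.58
Trade balance (goods + services) = -285.89 + (-123.58) = -409.47
Net primary income = 163.65 - 639.82 = -476.17
Net secondary income = 149.43 - 40.75 = 108.68
Current account = -409.47 + (-476.17) + 108.68 = -776.96

-776.96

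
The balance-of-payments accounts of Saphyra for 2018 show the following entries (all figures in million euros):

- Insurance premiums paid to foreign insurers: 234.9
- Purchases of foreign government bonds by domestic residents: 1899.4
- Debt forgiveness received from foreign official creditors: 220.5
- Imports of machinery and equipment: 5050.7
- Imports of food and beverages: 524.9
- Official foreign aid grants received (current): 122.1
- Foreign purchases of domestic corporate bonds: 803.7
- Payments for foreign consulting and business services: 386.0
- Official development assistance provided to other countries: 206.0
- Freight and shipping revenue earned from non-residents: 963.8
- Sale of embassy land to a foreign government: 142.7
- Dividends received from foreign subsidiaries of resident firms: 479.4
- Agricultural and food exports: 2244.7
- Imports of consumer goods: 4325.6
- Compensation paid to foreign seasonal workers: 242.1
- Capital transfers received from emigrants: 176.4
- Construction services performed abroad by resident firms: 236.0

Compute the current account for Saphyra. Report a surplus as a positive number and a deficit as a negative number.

Goods: 2244.7 - 524.9 - 4325.6 - 5050.7 = -7656.5
Services: 963.8 - 234.9 + 236.0 - 386.0 = 578.9
Primary income: -242.1 + 479.4 = 237.3
Secondary income: -206.0 + 122.1 = -83.9
Current account = (-7656.5) + 578.9 + 237.3 + (-83.9) = -6924.2
(Excluded from the current account — financial account: purchases of foreign government bonds by domestic residents 1899.4, foreign purchases of domestic corporate bonds 803.7; capital account: debt forgiveness received from foreign official creditors 220.5, sale of embassy land to a foreign government 142.7, capital transfers received from emigrants 176.4.)

-6924.2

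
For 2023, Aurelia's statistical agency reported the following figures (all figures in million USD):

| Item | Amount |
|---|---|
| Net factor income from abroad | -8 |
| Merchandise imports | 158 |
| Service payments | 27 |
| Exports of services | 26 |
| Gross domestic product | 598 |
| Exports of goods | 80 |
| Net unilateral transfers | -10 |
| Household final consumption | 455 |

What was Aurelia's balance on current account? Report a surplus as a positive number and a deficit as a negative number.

Goods balance = 80 - 158 = -78
Services balance = 26 - 27 = -1
Trade balance (goods + services) = -78 + (-1) = -79
Net primary income = -8
Net secondary income = -10
Current account = -79 + (-8) + (-10) = -97

-97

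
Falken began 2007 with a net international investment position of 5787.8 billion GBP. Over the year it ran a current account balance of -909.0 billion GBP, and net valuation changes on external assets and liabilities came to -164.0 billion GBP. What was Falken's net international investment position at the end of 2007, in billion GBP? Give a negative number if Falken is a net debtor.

4714.8

Change in NIIP = current account + net valuation change = -909.0 + (-164.0) = -1073.0
End-of-year NIIP = 5787.8 + (-1073.0) = 4714.8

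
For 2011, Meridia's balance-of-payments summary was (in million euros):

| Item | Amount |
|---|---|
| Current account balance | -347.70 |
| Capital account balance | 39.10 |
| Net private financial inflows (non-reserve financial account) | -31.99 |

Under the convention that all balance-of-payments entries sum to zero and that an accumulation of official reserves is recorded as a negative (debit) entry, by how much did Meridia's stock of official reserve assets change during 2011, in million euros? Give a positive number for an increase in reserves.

-340.59

Official reserve transactions balance = -((-347.70) + 39.10 + (-31.99)) = 340.59
An accumulation of reserves is recorded as a debit (negative entry), so the change in the stock of reserves is the negative of that balance.
Change in official reserves = -(340.59) = -340.59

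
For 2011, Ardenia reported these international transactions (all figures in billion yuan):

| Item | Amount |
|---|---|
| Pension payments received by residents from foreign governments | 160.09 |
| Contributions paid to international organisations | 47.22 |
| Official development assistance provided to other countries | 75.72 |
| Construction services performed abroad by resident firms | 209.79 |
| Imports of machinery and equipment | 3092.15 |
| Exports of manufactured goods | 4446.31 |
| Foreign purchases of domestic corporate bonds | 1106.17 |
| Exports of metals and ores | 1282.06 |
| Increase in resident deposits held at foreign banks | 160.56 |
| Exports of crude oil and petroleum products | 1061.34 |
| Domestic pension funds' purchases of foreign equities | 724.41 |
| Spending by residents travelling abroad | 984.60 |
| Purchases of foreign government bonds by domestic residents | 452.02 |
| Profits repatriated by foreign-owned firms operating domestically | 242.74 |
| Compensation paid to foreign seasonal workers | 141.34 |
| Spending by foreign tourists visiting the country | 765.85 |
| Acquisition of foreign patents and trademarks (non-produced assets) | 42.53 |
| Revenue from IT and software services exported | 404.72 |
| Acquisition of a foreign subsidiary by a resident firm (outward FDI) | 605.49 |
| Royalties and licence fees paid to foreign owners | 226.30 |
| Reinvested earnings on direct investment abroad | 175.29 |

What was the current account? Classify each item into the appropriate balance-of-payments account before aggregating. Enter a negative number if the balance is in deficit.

Goods: 4446.31 - 3092.15 + 1061.34 + 1282.06 = 3697.56
Services: -226.30 + 765.85 + 404.72 - 984.60 + 209.79 = 169.46
Primary income: -141.34 + 175.29 - 242.74 = -208.79
Secondary income: 160.09 - 47.22 - 75.72 = 37.15
Current account = 3697.56 + 169.46 + (-208.79) + 37.15 = 3695.38
(Excluded from the current account — financial account: foreign purchases of domestic corporate bonds 1106.17, increase in resident deposits held at foreign banks 160.56, domestic pension funds' purchases of foreign equities 724.41, purchases of foreign government bonds by domestic residents 452.02, acquisition of a foreign subsidiary by a resident firm (outward FDI) 605.49; capital account: acquisition of foreign patents and trademarks (non-produced assets) 42.53.)

3695.38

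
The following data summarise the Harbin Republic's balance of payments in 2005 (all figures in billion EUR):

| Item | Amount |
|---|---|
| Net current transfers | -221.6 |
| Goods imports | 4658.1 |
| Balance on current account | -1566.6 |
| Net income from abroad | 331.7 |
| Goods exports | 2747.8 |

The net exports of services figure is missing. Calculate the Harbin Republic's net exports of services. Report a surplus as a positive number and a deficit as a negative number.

233.6

Current account = goods balance + services balance + net primary income + net secondary income
Sum of the known components = -1800.2
Net exports of services = CA - (known components) = -1566.6 - (-1800.2) = 233.6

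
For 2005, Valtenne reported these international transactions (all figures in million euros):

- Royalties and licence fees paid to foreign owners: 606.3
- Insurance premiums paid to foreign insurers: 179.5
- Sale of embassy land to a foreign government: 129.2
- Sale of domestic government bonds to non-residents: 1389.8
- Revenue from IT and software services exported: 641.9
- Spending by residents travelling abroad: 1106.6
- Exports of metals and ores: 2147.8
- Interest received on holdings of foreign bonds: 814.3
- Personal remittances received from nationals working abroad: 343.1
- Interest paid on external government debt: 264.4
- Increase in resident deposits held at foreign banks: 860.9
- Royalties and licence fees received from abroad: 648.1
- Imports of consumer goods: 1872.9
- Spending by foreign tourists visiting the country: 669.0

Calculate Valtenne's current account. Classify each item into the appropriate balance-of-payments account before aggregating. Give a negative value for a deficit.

Goods: -1872.9 + 2147.8 = 274.9
Services: 648.1 - 1106.6 - 179.5 + 641.9 + 669.0 - 606.3 = 66.6
Primary income: 814.3 - 264.4 = 549.9
Secondary income: 343.1
Current account = 274.9 + 66.6 + 549.9 + 343.1 = 1234.5
(Excluded from the current account — capital account: sale of embassy land to a foreign government 129.2; financial account: sale of domestic government bonds to non-residents 1389.8, increase in resident deposits held at foreign banks 860.9.)

1234.5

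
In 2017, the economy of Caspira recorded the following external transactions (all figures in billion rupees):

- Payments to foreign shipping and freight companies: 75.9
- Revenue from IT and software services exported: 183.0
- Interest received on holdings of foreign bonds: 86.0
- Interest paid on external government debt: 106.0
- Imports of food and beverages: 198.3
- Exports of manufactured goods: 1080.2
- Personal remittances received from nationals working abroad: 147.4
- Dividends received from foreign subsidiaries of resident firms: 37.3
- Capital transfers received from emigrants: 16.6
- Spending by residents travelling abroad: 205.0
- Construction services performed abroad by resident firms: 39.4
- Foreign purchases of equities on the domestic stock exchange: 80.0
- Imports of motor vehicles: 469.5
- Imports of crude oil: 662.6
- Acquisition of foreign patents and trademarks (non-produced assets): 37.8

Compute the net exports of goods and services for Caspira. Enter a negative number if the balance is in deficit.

-308.7

Goods: -198.3 - 662.6 + 1080.2 - 469.5 = -250.2
Services: -205.0 + 39.4 + 183.0 - 75.9 = -58.5
Trade balance = -250.2 + (-58.5) = -308.7
(Excluded from the trade balance — primary income: interest received on holdings of foreign bonds 86.0, interest paid on external government debt 106.0, dividends received from foreign subsidiaries of resident firms 37.3; secondary income: personal remittances received from nationals working abroad 147.4; capital account: capital transfers received from emigrants 16.6, acquisition of foreign patents and trademarks (non-produced assets) 37.8; financial account: foreign purchases of equities on the domestic stock exchange 80.0.)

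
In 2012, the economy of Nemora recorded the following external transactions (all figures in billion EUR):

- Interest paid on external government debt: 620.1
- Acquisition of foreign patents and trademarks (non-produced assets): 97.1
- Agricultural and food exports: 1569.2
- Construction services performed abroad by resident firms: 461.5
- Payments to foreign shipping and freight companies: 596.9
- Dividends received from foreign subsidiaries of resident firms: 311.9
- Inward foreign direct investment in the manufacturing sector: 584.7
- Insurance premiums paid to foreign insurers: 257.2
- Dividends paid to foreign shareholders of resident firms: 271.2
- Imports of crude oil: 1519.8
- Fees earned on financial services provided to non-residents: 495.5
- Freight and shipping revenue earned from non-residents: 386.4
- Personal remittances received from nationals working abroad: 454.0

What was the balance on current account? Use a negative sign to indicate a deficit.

413.3

Goods: 1569.2 - 1519.8 = 49.4
Services: -596.9 + 461.5 - 257.2 + 495.5 + 386.4 = 489.3
Primary income: -271.2 + 311.9 - 620.1 = -579.4
Secondary income: 454.0
Current account = 49.4 + 489.3 + (-579.4) + 454.0 = 413.3
(Excluded from the current account — capital account: acquisition of foreign patents and trademarks (non-produced assets) 97.1; financial account: inward foreign direct investment in the manufacturing sector 584.7.)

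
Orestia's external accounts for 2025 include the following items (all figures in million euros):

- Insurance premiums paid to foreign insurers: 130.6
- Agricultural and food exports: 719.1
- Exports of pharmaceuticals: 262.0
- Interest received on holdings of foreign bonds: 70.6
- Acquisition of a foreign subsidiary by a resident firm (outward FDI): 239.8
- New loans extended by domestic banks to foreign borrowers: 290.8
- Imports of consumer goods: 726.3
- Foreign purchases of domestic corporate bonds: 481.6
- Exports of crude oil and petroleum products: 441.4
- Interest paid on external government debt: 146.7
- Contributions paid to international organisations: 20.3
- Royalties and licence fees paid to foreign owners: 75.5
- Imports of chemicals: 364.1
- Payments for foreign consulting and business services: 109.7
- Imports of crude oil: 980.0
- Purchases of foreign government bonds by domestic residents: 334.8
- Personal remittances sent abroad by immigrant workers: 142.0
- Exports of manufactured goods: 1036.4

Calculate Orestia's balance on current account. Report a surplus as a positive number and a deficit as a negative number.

-165.7

Goods: 719.1 + 262.0 + 441.4 + 1036.4 - 364.1 - 980.0 - 726.3 = 388.5
Services: -75.5 - 130.6 - 109.7 = -315.8
Primary income: -146.7 + 70.6 = -76.1
Secondary income: -20.3 - 142.0 = -162.3
Current account = 388.5 + (-315.8) + (-76.1) + (-162.3) = -165.7
(Excluded from the current account — financial account: acquisition of a foreign subsidiary by a resident firm (outward FDI) 239.8, new loans extended by domestic banks to foreign borrowers 290.8, foreign purchases of domestic corporate bonds 481.6, purchases of foreign government bonds by domestic residents 334.8.)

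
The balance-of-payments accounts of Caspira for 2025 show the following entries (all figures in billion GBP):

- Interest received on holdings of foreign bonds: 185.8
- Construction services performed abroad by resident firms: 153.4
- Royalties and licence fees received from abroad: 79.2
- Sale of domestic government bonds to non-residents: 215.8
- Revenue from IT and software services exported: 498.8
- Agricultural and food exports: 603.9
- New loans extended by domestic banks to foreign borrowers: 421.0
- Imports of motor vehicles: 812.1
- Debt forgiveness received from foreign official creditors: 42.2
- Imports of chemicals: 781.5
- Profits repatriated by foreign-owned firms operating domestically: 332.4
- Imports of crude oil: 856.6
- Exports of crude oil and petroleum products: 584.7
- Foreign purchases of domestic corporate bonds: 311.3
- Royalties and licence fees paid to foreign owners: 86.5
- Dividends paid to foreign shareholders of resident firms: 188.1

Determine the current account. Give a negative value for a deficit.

Goods: -856.6 - 812.1 + 584.7 + 603.9 - 781.5 = -1261.6
Services: 498.8 + 79.2 + 153.4 - 86.5 = 644.9
Primary income: 185.8 - 332.4 - 188.1 = -334.7
Current account = (-1261.6) + 644.9 + (-334.7) = -951.4
(Excluded from the current account — financial account: sale of domestic government bonds to non-residents 215.8, new loans extended by domestic banks to foreign borrowers 421.0, foreign purchases of domestic corporate bonds 311.3; capital account: debt forgiveness received from foreign official creditors 42.2.)

-951.4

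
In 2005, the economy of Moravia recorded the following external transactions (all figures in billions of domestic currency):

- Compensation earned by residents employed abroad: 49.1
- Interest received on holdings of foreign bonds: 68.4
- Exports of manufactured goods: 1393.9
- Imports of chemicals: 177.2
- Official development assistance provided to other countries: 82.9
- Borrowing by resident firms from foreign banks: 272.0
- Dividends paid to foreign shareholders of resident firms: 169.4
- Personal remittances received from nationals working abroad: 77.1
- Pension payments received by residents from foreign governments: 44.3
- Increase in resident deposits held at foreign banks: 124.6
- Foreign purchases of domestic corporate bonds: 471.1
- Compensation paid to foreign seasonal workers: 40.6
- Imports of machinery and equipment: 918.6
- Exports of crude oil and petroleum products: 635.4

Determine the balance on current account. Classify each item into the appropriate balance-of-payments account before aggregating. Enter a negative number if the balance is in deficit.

879.5

Goods: 635.4 - 918.6 + 1393.9 - 177.2 = 933.5
Primary income: 68.4 - 169.4 + 49.1 - 40.6 = -92.5
Secondary income: 44.3 + 77.1 - 82.9 = 38.5
Current account = 933.5 + (-92.5) + 38.5 = 879.5
(Excluded from the current account — financial account: borrowing by resident firms from foreign banks 272.0, increase in resident deposits held at foreign banks 124.6, foreign purchases of domestic corporate bonds 471.1.)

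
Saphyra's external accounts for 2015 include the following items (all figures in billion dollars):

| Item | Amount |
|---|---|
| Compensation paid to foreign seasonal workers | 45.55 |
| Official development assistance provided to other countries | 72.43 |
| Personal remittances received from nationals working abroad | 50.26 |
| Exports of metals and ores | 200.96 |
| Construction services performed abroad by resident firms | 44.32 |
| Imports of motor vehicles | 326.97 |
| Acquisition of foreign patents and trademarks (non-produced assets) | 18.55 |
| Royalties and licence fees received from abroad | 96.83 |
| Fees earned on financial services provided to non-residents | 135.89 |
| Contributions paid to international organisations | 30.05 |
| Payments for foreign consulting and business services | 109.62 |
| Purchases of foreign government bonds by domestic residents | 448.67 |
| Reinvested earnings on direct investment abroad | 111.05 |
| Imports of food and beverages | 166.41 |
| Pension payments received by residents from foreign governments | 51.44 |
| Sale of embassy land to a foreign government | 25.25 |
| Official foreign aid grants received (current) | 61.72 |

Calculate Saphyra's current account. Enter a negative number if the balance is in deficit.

Goods: 200.96 - 326.97 - 166.41 = -292.42
Services: 96.83 + 44.32 - 109.62 + 135.89 = 167.42
Primary income: 111.05 - 45.55 = 65.50
Secondary income: 61.72 - 30.05 + 50.26 - 72.43 + 51.44 = 60.94
Current account = (-292.42) + 167.42 + 65.50 + 60.94 = 1.44
(Excluded from the current account — capital account: acquisition of foreign patents and trademarks (non-produced assets) 18.55, sale of embassy land to a foreign government 25.25; financial account: purchases of foreign government bonds by domestic residents 448.67.)

1.44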